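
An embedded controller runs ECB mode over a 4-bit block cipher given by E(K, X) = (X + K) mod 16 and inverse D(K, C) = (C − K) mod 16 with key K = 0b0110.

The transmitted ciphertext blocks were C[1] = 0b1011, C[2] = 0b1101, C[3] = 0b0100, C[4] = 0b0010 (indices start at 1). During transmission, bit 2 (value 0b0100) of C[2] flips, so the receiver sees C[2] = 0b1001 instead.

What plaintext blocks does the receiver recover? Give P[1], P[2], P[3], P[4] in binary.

ECB decryption: P_i = D(K, C_i).
Only C[2] changed, to 0b1001. In ECB, a change in C_i affects only P_i. Decrypting the received ciphertext:
P[1]: D(K, 0b1011) = 0b0101.
P[2]: D(K, 0b1001) = 0b0011.
P[3]: D(K, 0b0100) = 0b1110.
P[4]: D(K, 0b0010) = 0b1100.
Blocks that differ from the original plaintext: P[2].

P[1] = 0b0101, P[2] = 0b0011, P[3] = 0b1110, P[4] = 0b1100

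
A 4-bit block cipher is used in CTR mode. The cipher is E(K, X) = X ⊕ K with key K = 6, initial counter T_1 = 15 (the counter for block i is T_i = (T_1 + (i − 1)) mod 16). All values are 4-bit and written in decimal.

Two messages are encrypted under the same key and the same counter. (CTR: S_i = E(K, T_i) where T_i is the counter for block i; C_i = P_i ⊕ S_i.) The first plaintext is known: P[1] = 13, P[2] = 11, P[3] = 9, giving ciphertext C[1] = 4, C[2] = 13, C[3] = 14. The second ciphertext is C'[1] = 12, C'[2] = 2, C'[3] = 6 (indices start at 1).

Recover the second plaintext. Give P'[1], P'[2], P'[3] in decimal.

In CTR with a reused counter, both messages share the same keystream S_i, so C_i ⊕ C'_i = P_i ⊕ P'_i and thus P'_i = P_i ⊕ C_i ⊕ C'_i.
P'[1]: 13 ⊕ 4 ⊕ 12 = 5.
P'[2]: 11 ⊕ 13 ⊕ 2 = 4.
P'[3]: 9 ⊕ 14 ⊕ 6 = 1.

P'[1] = 5, P'[2] = 4, P'[3] = 1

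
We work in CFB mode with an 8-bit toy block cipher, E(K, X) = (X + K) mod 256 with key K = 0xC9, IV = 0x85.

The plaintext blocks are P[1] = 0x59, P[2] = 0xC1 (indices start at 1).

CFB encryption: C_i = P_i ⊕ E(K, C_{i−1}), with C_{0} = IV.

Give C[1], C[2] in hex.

C[1]: E(K, 0x85) = 0x4E; 0x59 ⊕ 0x4E = 0x17.
C[2]: E(K, 0x17) = 0xE0; 0xC1 ⊕ 0xE0 = 0x21.

C[1] = 0x17, C[2] = 0x21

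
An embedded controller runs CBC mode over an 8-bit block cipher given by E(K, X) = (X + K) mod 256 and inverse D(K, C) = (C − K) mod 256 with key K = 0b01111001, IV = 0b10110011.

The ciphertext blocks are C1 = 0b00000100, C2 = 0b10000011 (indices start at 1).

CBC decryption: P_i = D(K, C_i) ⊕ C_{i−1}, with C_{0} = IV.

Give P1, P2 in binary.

P1 = 0b00111000, P2 = 0b00001110

P1: D(K, 0b00000100) = 0b10001011; 0b10001011 ⊕ 0b10110011 = 0b00111000.
P2: D(K, 0b10000011) = 0b00001010; 0b00001010 ⊕ 0b00000100 = 0b00001110.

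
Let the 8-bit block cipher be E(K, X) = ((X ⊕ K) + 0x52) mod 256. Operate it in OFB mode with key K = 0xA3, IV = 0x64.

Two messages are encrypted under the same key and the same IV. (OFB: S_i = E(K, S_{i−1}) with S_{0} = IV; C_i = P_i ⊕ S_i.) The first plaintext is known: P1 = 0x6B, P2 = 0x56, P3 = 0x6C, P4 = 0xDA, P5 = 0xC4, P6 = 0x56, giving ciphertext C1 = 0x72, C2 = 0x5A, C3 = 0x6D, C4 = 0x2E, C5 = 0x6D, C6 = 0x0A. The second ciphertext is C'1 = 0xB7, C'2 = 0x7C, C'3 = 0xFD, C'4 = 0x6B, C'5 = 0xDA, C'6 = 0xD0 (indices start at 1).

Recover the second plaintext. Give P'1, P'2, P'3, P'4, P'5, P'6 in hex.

P'1 = 0xAE, P'2 = 0x70, P'3 = 0xFC, P'4 = 0x9F, P'5 = 0x73, P'6 = 0x8C

In OFB with a reused IV, both messages share the same keystream S_i, so C_i ⊕ C'_i = P_i ⊕ P'_i and thus P'_i = P_i ⊕ C_i ⊕ C'_i.
P'1: 0x6B ⊕ 0x72 ⊕ 0xB7 = 0xAE.
P'2: 0x56 ⊕ 0x5A ⊕ 0x7C = 0x70.
P'3: 0x6C ⊕ 0x6D ⊕ 0xFD = 0xFC.
P'4: 0xDA ⊕ 0x2E ⊕ 0x6B = 0x9F.
P'5: 0xC4 ⊕ 0x6D ⊕ 0xDA = 0x73.
P'6: 0x56 ⊕ 0x0A ⊕ 0xD0 = 0x8C.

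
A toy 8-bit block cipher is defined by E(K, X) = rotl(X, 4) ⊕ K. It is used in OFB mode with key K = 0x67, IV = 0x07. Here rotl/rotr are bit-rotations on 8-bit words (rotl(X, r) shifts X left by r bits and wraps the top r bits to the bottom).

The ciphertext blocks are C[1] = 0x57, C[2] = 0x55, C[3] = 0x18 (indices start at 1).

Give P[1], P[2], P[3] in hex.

OFB decryption: S_i = E(K, S_{i−1}) with S_{0} = IV; P_i = C_i ⊕ S_i.
P[1]: S = E(K, 0x07) = 0x17; 0x57 ⊕ 0x17 = 0x40.
P[2]: S = E(K, 0x17) = 0x16; 0x55 ⊕ 0x16 = 0x43.
P[3]: S = E(K, 0x16) = 0x06; 0x18 ⊕ 0x06 = 0x1E.

P[1] = 0x40, P[2] = 0x43, P[3] = 0x1E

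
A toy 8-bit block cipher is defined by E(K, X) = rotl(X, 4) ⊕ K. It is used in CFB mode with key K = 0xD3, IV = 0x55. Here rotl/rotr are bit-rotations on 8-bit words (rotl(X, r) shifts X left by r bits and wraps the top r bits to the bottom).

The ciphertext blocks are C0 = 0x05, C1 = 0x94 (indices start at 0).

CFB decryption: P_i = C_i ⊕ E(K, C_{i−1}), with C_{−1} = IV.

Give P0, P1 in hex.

P0 = 0x83, P1 = 0x17

P0: E(K, 0x55) = 0x86; 0x05 ⊕ 0x86 = 0x83.
P1: E(K, 0x05) = 0x83; 0x94 ⊕ 0x83 = 0x17.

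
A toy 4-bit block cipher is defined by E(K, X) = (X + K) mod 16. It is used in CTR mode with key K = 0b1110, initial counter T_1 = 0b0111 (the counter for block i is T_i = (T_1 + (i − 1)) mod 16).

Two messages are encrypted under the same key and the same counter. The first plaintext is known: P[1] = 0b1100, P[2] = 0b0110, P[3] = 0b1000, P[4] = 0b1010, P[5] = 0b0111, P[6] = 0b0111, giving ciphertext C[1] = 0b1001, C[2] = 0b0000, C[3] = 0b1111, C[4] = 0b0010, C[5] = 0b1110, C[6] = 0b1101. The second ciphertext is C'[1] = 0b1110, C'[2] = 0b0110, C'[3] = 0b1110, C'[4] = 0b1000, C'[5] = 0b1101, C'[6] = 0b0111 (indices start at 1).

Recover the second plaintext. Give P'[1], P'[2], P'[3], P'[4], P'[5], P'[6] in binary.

P'[1] = 0b1011, P'[2] = 0b0000, P'[3] = 0b1001, P'[4] = 0b0000, P'[5] = 0b0100, P'[6] = 0b1101

In CTR with a reused counter, both messages share the same keystream S_i, so C_i ⊕ C'_i = P_i ⊕ P'_i and thus P'_i = P_i ⊕ C_i ⊕ C'_i.
P'[1]: 0b1100 ⊕ 0b1001 ⊕ 0b1110 = 0b1011.
P'[2]: 0b0110 ⊕ 0b0000 ⊕ 0b0110 = 0b0000.
P'[3]: 0b1000 ⊕ 0b1111 ⊕ 0b1110 = 0b1001.
P'[4]: 0b1010 ⊕ 0b0010 ⊕ 0b1000 = 0b0000.
P'[5]: 0b0111 ⊕ 0b1110 ⊕ 0b1101 = 0b0100.
P'[6]: 0b0111 ⊕ 0b1101 ⊕ 0b0111 = 0b1101.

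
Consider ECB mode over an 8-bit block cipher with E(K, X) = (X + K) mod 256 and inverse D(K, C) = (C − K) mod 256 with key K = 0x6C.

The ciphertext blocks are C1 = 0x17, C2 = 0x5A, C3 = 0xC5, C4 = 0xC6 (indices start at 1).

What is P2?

ECB decryption: P_i = D(K, C_i).
P2: D(K, 0x5A) = 0xEE.

P2 = 0xEE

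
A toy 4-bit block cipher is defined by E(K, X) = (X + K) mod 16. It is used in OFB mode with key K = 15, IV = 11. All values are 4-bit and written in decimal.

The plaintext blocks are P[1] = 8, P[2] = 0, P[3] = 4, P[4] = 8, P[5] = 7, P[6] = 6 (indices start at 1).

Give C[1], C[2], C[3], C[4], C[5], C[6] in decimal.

C[1] = 2, C[2] = 9, C[3] = 12, C[4] = 15, C[5] = 1, C[6] = 3

OFB encryption: S_i = E(K, S_{i−1}) with S_{0} = IV; C_i = P_i ⊕ S_i.
C[1]: S = E(K, 11) = 10; 8 ⊕ 10 = 2.
C[2]: S = E(K, 10) = 9; 0 ⊕ 9 = 9.
C[3]: S = E(K, 9) = 8; 4 ⊕ 8 = 12.
C[4]: S = E(K, 8) = 7; 8 ⊕ 7 = 15.
C[5]: S = E(K, 7) = 6; 7 ⊕ 6 = 1.
C[6]: S = E(K, 6) = 5; 6 ⊕ 5 = 3.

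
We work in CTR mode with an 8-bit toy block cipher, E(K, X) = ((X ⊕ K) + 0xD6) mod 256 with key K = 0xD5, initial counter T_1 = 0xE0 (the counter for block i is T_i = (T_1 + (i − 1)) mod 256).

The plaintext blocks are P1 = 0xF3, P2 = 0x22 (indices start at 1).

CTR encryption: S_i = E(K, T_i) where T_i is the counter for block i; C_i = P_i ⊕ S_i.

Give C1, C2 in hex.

C1 = 0xF8, C2 = 0x28

C1: T = 0xE0, S = E(K, T) = 0x0B; 0xF3 ⊕ 0x0B = 0xF8.
C2: T = 0xE1, S = E(K, T) = 0x0A; 0x22 ⊕ 0x0A = 0x28.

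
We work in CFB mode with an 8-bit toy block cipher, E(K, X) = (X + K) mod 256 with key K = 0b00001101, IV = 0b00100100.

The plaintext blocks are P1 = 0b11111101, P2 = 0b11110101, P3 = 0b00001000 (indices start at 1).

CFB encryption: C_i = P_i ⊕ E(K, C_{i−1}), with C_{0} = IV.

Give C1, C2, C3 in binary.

C1: E(K, 0b00100100) = 0b00110001; 0b11111101 ⊕ 0b00110001 = 0b11001100.
C2: E(K, 0b11001100) = 0b11011001; 0b11110101 ⊕ 0b11011001 = 0b00101100.
C3: E(K, 0b00101100) = 0b00111001; 0b00001000 ⊕ 0b00111001 = 0b00110001.

C1 = 0b11001100, C2 = 0b00101100, C3 = 0b00110001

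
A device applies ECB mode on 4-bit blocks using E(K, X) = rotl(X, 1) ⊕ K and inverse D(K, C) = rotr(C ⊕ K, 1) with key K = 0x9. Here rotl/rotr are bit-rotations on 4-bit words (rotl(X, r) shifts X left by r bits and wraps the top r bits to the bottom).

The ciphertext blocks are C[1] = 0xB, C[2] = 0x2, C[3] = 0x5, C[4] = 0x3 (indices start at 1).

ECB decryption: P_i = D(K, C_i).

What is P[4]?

P[4] = 0x5

P[4]: D(K, 0x3) = 0x5.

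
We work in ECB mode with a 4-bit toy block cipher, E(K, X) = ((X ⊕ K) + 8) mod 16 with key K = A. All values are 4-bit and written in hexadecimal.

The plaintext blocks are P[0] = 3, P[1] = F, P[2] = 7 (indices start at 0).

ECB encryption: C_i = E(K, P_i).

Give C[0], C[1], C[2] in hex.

C[0]: E(K, 3) = 1.
C[1]: E(K, F) = D.
C[2]: E(K, 7) = 5.

C[0] = 1, C[1] = D, C[2] = 5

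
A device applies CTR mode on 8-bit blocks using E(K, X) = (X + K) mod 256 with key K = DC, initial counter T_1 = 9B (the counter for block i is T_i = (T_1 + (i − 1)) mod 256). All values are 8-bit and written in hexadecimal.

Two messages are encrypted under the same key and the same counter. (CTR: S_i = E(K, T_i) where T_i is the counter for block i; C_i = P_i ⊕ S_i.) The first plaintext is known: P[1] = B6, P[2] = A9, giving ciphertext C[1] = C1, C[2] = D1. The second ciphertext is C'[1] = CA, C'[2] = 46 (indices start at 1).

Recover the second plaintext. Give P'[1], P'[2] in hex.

In CTR with a reused counter, both messages share the same keystream S_i, so C_i ⊕ C'_i = P_i ⊕ P'_i and thus P'_i = P_i ⊕ C_i ⊕ C'_i.
P'[1]: B6 ⊕ C1 ⊕ CA = BD.
P'[2]: A9 ⊕ D1 ⊕ 46 = 3E.

P'[1] = BD, P'[2] = 3E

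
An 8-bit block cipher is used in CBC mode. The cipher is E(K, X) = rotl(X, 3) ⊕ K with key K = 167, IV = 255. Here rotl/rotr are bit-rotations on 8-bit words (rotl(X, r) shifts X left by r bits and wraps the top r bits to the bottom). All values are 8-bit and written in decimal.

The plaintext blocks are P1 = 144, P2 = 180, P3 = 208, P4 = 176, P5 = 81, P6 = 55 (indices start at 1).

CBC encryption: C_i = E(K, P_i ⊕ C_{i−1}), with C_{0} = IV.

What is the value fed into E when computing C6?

C1: P1 ⊕ 255 = 111; E(K, 111) = 220.
C2: P2 ⊕ 220 = 104; E(K, 104) = 228.
C3: P3 ⊕ 228 = 52; E(K, 52) = 6.
C4: P4 ⊕ 6 = 182; E(K, 182) = 18.
C5: P5 ⊕ 18 = 67; E(K, 67) = 189.
C6: P6 ⊕ 189 = 138; E(K, 138) = 243.
So the input to E for block 6 is 138.

138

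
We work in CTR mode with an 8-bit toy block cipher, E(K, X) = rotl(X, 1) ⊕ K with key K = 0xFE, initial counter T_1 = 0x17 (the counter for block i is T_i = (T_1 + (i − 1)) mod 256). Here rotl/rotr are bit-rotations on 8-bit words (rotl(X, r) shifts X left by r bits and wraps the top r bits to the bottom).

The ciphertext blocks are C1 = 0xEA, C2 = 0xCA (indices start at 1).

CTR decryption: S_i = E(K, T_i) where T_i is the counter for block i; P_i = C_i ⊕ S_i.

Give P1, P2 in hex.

P1 = 0x3A, P2 = 0x04

P1: T = 0x17, S = E(K, T) = 0xD0; 0xEA ⊕ 0xD0 = 0x3A.
P2: T = 0x18, S = E(K, T) = 0xCE; 0xCA ⊕ 0xCE = 0x04.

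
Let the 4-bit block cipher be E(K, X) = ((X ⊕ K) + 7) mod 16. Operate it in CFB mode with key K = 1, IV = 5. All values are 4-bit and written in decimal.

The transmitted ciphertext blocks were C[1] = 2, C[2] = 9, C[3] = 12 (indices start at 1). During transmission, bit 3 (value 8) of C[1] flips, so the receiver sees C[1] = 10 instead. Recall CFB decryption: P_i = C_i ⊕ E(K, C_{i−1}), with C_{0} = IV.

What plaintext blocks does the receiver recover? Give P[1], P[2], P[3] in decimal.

Only C[1] changed, to 10. In CFB, a change in C_i flips the same bit in P_i and garbles P_{i+1}. Decrypting the received ciphertext:
P[1]: E(K, 5) = 11; 10 ⊕ 11 = 1.
P[2]: E(K, 10) = 2; 9 ⊕ 2 = 11.
P[3]: E(K, 9) = 15; 12 ⊕ 15 = 3.
Blocks that differ from the original plaintext: P[1], P[2].

P[1] = 1, P[2] = 11, P[3] = 3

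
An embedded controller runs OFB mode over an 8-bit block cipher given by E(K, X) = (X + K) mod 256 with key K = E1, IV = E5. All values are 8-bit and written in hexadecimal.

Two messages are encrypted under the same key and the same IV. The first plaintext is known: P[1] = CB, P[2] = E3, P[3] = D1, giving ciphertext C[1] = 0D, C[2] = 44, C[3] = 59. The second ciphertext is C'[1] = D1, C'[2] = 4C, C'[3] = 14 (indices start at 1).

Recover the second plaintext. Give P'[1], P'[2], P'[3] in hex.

P'[1] = 17, P'[2] = EB, P'[3] = 9C

In OFB with a reused IV, both messages share the same keystream S_i, so C_i ⊕ C'_i = P_i ⊕ P'_i and thus P'_i = P_i ⊕ C_i ⊕ C'_i.
P'[1]: CB ⊕ 0D ⊕ D1 = 17.
P'[2]: E3 ⊕ 44 ⊕ 4C = EB.
P'[3]: D1 ⊕ 59 ⊕ 14 = 9C.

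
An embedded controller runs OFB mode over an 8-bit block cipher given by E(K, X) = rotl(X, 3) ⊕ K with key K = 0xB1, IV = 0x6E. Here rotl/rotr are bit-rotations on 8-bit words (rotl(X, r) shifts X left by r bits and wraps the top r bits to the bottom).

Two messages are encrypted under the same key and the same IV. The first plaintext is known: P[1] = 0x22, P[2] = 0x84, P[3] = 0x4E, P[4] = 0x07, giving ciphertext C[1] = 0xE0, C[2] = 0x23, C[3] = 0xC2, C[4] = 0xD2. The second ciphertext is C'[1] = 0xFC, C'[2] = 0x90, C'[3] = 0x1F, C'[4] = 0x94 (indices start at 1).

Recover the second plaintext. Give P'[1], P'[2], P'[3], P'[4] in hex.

P'[1] = 0x3E, P'[2] = 0x37, P'[3] = 0x93, P'[4] = 0x41

In OFB with a reused IV, both messages share the same keystream S_i, so C_i ⊕ C'_i = P_i ⊕ P'_i and thus P'_i = P_i ⊕ C_i ⊕ C'_i.
P'[1]: 0x22 ⊕ 0xE0 ⊕ 0xFC = 0x3E.
P'[2]: 0x84 ⊕ 0x23 ⊕ 0x90 = 0x37.
P'[3]: 0x4E ⊕ 0xC2 ⊕ 0x1F = 0x93.
P'[4]: 0x07 ⊕ 0xD2 ⊕ 0x94 = 0x41.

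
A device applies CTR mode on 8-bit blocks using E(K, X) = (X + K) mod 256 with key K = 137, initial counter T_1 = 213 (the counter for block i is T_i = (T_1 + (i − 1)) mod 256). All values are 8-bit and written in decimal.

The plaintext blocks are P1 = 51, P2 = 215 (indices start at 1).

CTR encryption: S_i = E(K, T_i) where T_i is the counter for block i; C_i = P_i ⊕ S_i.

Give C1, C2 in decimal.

C1 = 109, C2 = 136

C1: T = 213, S = E(K, T) = 94; 51 ⊕ 94 = 109.
C2: T = 214, S = E(K, T) = 95; 215 ⊕ 95 = 136.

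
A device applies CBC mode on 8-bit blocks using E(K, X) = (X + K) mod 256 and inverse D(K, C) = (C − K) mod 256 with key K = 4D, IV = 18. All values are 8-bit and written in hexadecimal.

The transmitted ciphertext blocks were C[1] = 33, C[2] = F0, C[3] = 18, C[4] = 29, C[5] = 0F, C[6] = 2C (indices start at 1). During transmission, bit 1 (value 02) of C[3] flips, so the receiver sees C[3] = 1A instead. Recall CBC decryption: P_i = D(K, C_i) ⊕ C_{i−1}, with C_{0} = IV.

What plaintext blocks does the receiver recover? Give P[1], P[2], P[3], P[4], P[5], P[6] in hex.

P[1] = FE, P[2] = 90, P[3] = 3D, P[4] = C6, P[5] = EB, P[6] = D0

Only C[3] changed, to 1A. In CBC, a change in C_i garbles P_i and flips the same bit in P_{i+1}. Decrypting the received ciphertext:
P[1]: D(K, 33) = E6; E6 ⊕ 18 = FE.
P[2]: D(K, F0) = A3; A3 ⊕ 33 = 90.
P[3]: D(K, 1A) = CD; CD ⊕ F0 = 3D.
P[4]: D(K, 29) = DC; DC ⊕ 1A = C6.
P[5]: D(K, 0F) = C2; C2 ⊕ 29 = EB.
P[6]: D(K, 2C) = DF; DF ⊕ 0F = D0.
Blocks that differ from the original plaintext: P[3], P[4].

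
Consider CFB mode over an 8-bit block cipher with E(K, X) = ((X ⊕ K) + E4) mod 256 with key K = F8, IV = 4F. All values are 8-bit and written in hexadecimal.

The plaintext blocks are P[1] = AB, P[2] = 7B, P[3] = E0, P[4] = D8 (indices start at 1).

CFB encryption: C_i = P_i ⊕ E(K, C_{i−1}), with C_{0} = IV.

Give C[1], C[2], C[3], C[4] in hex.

C[1] = 30, C[2] = D7, C[3] = F3, C[4] = 37

C[1]: E(K, 4F) = 9B; AB ⊕ 9B = 30.
C[2]: E(K, 30) = AC; 7B ⊕ AC = D7.
C[3]: E(K, D7) = 13; E0 ⊕ 13 = F3.
C[4]: E(K, F3) = EF; D8 ⊕ EF = 37.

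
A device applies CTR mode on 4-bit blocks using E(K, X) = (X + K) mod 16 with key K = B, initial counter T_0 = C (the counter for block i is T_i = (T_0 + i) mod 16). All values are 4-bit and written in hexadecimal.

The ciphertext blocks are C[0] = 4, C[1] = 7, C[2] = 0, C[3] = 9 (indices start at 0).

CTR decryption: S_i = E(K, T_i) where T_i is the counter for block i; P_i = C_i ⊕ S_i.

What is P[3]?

P[3]: T = F, S = E(K, T) = A; 9 ⊕ A = 3.

P[3] = 3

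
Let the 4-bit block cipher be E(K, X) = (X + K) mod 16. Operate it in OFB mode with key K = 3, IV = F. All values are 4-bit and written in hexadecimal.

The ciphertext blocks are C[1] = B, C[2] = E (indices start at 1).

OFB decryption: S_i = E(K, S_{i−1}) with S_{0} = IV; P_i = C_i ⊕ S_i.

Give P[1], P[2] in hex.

P[1] = 9, P[2] = B

P[1]: S = E(K, F) = 2; B ⊕ 2 = 9.
P[2]: S = E(K, 2) = 5; E ⊕ 5 = B.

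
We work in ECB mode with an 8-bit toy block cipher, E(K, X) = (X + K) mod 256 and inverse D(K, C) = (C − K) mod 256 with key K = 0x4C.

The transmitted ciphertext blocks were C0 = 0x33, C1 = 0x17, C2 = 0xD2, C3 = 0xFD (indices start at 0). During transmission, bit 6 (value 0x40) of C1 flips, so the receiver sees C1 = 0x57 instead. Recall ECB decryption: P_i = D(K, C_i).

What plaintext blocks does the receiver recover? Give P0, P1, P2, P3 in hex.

Only C1 changed, to 0x57. In ECB, a change in C_i affects only P_i. Decrypting the received ciphertext:
P0: D(K, 0x33) = 0xE7.
P1: D(K, 0x57) = 0x0B.
P2: D(K, 0xD2) = 0x86.
P3: D(K, 0xFD) = 0xB1.
Blocks that differ from the original plaintext: P1.

P0 = 0xE7, P1 = 0x0B, P2 = 0x86, P3 = 0xB1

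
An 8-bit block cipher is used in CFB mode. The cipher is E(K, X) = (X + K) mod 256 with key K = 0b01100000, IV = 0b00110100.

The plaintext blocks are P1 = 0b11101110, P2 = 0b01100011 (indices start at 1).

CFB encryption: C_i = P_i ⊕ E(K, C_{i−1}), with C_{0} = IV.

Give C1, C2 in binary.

C1 = 0b01111010, C2 = 0b10111001

C1: E(K, 0b00110100) = 0b10010100; 0b11101110 ⊕ 0b10010100 = 0b01111010.
C2: E(K, 0b01111010) = 0b11011010; 0b01100011 ⊕ 0b11011010 = 0b10111001.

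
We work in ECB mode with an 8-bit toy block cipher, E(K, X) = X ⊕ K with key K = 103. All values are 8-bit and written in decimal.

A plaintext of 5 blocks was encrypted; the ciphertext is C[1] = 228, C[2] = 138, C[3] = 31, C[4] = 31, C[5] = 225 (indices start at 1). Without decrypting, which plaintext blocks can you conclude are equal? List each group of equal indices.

ECB encrypts each block independently with the same key, so equal ciphertext blocks imply equal plaintext blocks.
C[3] = C[4] = 31, so P[3] = P[4].

P[3] = P[4]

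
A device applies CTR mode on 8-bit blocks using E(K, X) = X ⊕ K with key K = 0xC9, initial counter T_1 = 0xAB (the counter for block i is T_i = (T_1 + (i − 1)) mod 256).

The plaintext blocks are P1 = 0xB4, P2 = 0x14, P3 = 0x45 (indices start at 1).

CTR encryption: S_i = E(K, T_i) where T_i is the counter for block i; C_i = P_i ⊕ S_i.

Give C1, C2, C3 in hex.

C1 = 0xD6, C2 = 0x71, C3 = 0x21

C1: T = 0xAB, S = E(K, T) = 0x62; 0xB4 ⊕ 0x62 = 0xD6.
C2: T = 0xAC, S = E(K, T) = 0x65; 0x14 ⊕ 0x65 = 0x71.
C3: T = 0xAD, S = E(K, T) = 0x64; 0x45 ⊕ 0x64 = 0x21.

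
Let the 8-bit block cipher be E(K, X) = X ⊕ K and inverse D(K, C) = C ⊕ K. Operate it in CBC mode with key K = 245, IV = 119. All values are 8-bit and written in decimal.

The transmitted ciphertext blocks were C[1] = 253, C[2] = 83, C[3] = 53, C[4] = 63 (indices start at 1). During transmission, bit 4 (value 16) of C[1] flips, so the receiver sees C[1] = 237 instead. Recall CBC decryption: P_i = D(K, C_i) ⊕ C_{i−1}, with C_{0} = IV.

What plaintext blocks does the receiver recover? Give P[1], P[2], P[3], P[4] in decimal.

P[1] = 111, P[2] = 75, P[3] = 147, P[4] = 255

Only C[1] changed, to 237. In CBC, a change in C_i garbles P_i and flips the same bit in P_{i+1}. Decrypting the received ciphertext:
P[1]: D(K, 237) = 24; 24 ⊕ 119 = 111.
P[2]: D(K, 83) = 166; 166 ⊕ 237 = 75.
P[3]: D(K, 53) = 192; 192 ⊕ 83 = 147.
P[4]: D(K, 63) = 202; 202 ⊕ 53 = 255.
Blocks that differ from the original plaintext: P[1], P[2].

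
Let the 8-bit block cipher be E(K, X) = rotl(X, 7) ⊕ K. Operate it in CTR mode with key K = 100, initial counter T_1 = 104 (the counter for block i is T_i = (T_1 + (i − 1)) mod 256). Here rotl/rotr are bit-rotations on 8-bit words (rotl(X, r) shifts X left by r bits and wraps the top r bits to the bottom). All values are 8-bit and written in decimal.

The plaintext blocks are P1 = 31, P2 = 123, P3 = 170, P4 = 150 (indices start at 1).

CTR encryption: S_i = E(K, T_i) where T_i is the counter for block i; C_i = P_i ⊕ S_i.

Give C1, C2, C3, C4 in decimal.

C1 = 79, C2 = 171, C3 = 251, C4 = 71

C1: T = 104, S = E(K, T) = 80; 31 ⊕ 80 = 79.
C2: T = 105, S = E(K, T) = 208; 123 ⊕ 208 = 171.
C3: T = 106, S = E(K, T) = 81; 170 ⊕ 81 = 251.
C4: T = 107, S = E(K, T) = 209; 150 ⊕ 209 = 71.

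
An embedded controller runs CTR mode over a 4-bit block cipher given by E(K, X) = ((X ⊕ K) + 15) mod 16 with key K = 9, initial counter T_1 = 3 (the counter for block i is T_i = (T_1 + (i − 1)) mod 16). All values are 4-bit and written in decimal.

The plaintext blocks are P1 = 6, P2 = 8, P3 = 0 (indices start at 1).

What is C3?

CTR encryption: S_i = E(K, T_i) where T_i is the counter for block i; C_i = P_i ⊕ S_i.
C1: T = 3, S = E(K, T) = 9; 6 ⊕ 9 = 15.
C2: T = 4, S = E(K, T) = 12; 8 ⊕ 12 = 4.
C3: T = 5, S = E(K, T) = 11; 0 ⊕ 11 = 11.

C3 = 11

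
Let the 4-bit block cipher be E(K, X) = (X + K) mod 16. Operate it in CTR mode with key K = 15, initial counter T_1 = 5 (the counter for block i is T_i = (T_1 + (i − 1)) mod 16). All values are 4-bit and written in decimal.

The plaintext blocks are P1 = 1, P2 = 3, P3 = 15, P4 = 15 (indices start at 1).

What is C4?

C4 = 8

CTR encryption: S_i = E(K, T_i) where T_i is the counter for block i; C_i = P_i ⊕ S_i.
C1: T = 5, S = E(K, T) = 4; 1 ⊕ 4 = 5.
C2: T = 6, S = E(K, T) = 5; 3 ⊕ 5 = 6.
C3: T = 7, S = E(K, T) = 6; 15 ⊕ 6 = 9.
C4: T = 8, S = E(K, T) = 7; 15 ⊕ 7 = 8.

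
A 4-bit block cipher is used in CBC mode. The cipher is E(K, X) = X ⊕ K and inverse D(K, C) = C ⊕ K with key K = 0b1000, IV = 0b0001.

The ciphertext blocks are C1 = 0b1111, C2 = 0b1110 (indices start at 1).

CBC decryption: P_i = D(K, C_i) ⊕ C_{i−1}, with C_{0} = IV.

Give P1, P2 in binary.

P1: D(K, 0b1111) = 0b0111; 0b0111 ⊕ 0b0001 = 0b0110.
P2: D(K, 0b1110) = 0b0110; 0b0110 ⊕ 0b1111 = 0b1001.

P1 = 0b0110, P2 = 0b1001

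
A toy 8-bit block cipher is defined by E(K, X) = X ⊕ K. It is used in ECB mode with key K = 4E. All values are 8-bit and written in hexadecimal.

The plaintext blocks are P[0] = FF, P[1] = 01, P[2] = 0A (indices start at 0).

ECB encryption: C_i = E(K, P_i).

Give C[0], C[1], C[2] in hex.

C[0] = B1, C[1] = 4F, C[2] = 44

C[0]: E(K, FF) = B1.
C[1]: E(K, 01) = 4F.
C[2]: E(K, 0A) = 44.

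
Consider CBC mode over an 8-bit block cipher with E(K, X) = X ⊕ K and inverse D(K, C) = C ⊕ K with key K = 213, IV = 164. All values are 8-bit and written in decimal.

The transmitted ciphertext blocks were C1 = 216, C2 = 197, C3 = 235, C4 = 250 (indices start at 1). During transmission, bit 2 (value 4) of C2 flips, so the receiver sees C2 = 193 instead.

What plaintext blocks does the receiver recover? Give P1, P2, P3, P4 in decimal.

P1 = 169, P2 = 204, P3 = 255, P4 = 196

CBC decryption: P_i = D(K, C_i) ⊕ C_{i−1}, with C_{0} = IV.
Only C2 changed, to 193. In CBC, a change in C_i garbles P_i and flips the same bit in P_{i+1}. Decrypting the received ciphertext:
P1: D(K, 216) = 13; 13 ⊕ 164 = 169.
P2: D(K, 193) = 20; 20 ⊕ 216 = 204.
P3: D(K, 235) = 62; 62 ⊕ 193 = 255.
P4: D(K, 250) = 47; 47 ⊕ 235 = 196.
Blocks that differ from the original plaintext: P2, P3.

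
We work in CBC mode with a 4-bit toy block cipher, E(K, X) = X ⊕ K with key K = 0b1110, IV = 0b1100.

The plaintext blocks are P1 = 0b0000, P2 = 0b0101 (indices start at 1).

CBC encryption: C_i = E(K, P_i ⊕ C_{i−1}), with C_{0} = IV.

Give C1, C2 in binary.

C1: P1 ⊕ 0b1100 = 0b1100; E(K, 0b1100) = 0b0010.
C2: P2 ⊕ 0b0010 = 0b0111; E(K, 0b0111) = 0b1001.

C1 = 0b0010, C2 = 0b1001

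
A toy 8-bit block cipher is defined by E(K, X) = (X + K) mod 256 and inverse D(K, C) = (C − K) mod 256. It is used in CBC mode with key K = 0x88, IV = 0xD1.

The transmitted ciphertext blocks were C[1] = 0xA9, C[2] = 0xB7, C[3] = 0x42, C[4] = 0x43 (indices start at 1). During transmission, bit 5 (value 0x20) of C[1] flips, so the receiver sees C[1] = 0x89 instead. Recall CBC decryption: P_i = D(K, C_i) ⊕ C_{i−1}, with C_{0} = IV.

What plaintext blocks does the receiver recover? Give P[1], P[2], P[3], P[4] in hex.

P[1] = 0xD0, P[2] = 0xA6, P[3] = 0x0D, P[4] = 0xF9

Only C[1] changed, to 0x89. In CBC, a change in C_i garbles P_i and flips the same bit in P_{i+1}. Decrypting the received ciphertext:
P[1]: D(K, 0x89) = 0x01; 0x01 ⊕ 0xD1 = 0xD0.
P[2]: D(K, 0xB7) = 0x2F; 0x2F ⊕ 0x89 = 0xA6.
P[3]: D(K, 0x42) = 0xBA; 0xBA ⊕ 0xB7 = 0x0D.
P[4]: D(K, 0x43) = 0xBB; 0xBB ⊕ 0x42 = 0xF9.
Blocks that differ from the original plaintext: P[1], P[2].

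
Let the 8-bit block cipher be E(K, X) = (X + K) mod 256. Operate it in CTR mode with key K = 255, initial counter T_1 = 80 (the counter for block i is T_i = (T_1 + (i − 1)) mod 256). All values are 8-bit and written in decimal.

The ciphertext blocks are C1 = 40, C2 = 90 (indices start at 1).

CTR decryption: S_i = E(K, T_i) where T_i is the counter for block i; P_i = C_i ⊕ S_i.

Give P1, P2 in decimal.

P1: T = 80, S = E(K, T) = 79; 40 ⊕ 79 = 103.
P2: T = 81, S = E(K, T) = 80; 90 ⊕ 80 = 10.

P1 = 103, P2 = 10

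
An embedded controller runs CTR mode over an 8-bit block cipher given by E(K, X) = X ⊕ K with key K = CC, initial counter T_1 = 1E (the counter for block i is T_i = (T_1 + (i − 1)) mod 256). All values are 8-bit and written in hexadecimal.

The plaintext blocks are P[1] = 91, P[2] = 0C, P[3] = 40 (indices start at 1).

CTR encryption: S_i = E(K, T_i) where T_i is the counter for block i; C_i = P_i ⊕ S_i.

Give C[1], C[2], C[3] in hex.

C[1]: T = 1E, S = E(K, T) = D2; 91 ⊕ D2 = 43.
C[2]: T = 1F, S = E(K, T) = D3; 0C ⊕ D3 = DF.
C[3]: T = 20, S = E(K, T) = EC; 40 ⊕ EC = AC.

C[1] = 43, C[2] = DF, C[3] = AC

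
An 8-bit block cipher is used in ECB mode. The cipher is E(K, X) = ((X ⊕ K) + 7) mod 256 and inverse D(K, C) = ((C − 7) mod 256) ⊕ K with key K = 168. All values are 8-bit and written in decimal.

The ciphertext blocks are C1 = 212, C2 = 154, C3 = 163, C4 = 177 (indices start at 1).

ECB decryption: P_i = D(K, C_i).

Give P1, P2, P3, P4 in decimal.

P1: D(K, 212) = 101.
P2: D(K, 154) = 59.
P3: D(K, 163) = 52.
P4: D(K, 177) = 2.

P1 = 101, P2 = 59, P3 = 52, P4 = 2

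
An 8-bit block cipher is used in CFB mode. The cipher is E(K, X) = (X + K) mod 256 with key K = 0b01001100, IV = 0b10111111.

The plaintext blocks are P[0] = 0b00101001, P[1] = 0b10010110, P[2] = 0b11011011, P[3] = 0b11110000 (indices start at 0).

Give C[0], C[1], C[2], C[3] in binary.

C[0] = 0b00100010, C[1] = 0b11111000, C[2] = 0b10011111, C[3] = 0b00011011

CFB encryption: C_i = P_i ⊕ E(K, C_{i−1}), with C_{−1} = IV.
C[0]: E(K, 0b10111111) = 0b00001011; 0b00101001 ⊕ 0b00001011 = 0b00100010.
C[1]: E(K, 0b00100010) = 0b01101110; 0b10010110 ⊕ 0b01101110 = 0b11111000.
C[2]: E(K, 0b11111000) = 0b01000100; 0b11011011 ⊕ 0b01000100 = 0b10011111.
C[3]: E(K, 0b10011111) = 0b11101011; 0b11110000 ⊕ 0b11101011 = 0b00011011.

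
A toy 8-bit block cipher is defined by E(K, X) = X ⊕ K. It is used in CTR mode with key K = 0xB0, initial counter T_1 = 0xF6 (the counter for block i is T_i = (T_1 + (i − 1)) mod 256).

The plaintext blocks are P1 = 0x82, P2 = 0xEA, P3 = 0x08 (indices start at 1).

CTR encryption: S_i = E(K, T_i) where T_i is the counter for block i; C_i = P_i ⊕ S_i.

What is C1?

C1: T = 0xF6, S = E(K, T) = 0x46; 0x82 ⊕ 0x46 = 0xC4.

C1 = 0xC4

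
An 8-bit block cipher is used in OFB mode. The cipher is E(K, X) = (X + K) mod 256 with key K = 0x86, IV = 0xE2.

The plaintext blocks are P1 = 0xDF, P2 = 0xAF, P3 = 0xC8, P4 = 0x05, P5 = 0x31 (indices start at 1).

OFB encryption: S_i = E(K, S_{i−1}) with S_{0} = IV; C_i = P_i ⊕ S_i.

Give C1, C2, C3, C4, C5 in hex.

C1 = 0xB7, C2 = 0x41, C3 = 0xBC, C4 = 0xFF, C5 = 0xB1

C1: S = E(K, 0xE2) = 0x68; 0xDF ⊕ 0x68 = 0xB7.
C2: S = E(K, 0x68) = 0xEE; 0xAF ⊕ 0xEE = 0x41.
C3: S = E(K, 0xEE) = 0x74; 0xC8 ⊕ 0x74 = 0xBC.
C4: S = E(K, 0x74) = 0xFA; 0x05 ⊕ 0xFA = 0xFF.
C5: S = E(K, 0xFA) = 0x80; 0x31 ⊕ 0x80 = 0xB1.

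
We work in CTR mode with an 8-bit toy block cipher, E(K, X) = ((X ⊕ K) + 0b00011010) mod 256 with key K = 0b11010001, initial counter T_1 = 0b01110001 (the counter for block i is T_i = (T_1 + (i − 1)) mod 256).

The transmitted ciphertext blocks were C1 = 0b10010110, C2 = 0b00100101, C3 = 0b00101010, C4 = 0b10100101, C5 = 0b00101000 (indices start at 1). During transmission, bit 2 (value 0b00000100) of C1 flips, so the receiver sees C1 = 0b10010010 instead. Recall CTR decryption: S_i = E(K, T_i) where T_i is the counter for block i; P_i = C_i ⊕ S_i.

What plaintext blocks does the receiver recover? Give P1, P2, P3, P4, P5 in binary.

P1 = 0b00101000, P2 = 0b10011000, P3 = 0b10010110, P4 = 0b00011010, P5 = 0b10010110

Only C1 changed, to 0b10010010. In CTR, a change in C_i flips the same bit in P_i only; the keystream is unaffected. Decrypting the received ciphertext:
P1: T = 0b01110001, S = E(K, T) = 0b10111010; 0b10010010 ⊕ 0b10111010 = 0b00101000.
P2: T = 0b01110010, S = E(K, T) = 0b10111101; 0b00100101 ⊕ 0b10111101 = 0b10011000.
P3: T = 0b01110011, S = E(K, T) = 0b10111100; 0b00101010 ⊕ 0b10111100 = 0b10010110.
P4: T = 0b01110100, S = E(K, T) = 0b10111111; 0b10100101 ⊕ 0b10111111 = 0b00011010.
P5: T = 0b01110101, S = E(K, T) = 0b10111110; 0b00101000 ⊕ 0b10111110 = 0b10010110.
Blocks that differ from the original plaintext: P1.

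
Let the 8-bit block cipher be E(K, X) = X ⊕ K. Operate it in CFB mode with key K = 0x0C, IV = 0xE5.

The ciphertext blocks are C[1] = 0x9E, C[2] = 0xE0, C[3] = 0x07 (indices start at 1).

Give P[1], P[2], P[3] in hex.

P[1] = 0x77, P[2] = 0x72, P[3] = 0xEB

CFB decryption: P_i = C_i ⊕ E(K, C_{i−1}), with C_{0} = IV.
P[1]: E(K, 0xE5) = 0xE9; 0x9E ⊕ 0xE9 = 0x77.
P[2]: E(K, 0x9E) = 0x92; 0xE0 ⊕ 0x92 = 0x72.
P[3]: E(K, 0xE0) = 0xEC; 0x07 ⊕ 0xEC = 0xEB.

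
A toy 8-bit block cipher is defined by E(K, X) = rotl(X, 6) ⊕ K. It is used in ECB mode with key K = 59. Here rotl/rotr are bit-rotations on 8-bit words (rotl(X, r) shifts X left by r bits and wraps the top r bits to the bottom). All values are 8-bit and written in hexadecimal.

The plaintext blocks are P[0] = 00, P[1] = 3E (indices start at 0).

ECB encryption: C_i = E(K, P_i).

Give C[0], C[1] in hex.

C[0] = 59, C[1] = D6

C[0]: E(K, 00) = 59.
C[1]: E(K, 3E) = D6.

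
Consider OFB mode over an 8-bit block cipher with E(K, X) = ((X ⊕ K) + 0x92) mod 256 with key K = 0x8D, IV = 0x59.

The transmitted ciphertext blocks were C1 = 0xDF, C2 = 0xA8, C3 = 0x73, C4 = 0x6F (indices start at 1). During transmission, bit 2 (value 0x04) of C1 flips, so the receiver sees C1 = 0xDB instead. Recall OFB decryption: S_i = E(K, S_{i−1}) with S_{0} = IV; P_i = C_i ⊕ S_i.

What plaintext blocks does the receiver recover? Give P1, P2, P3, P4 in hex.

P1 = 0xBD, P2 = 0xD5, P3 = 0xF1, P4 = 0xCE

Only C1 changed, to 0xDB. In OFB, a change in C_i flips the same bit in P_i only; the keystream is unaffected. Decrypting the received ciphertext:
P1: S = E(K, 0x59) = 0x66; 0xDB ⊕ 0x66 = 0xBD.
P2: S = E(K, 0x66) = 0x7D; 0xA8 ⊕ 0x7D = 0xD5.
P3: S = E(K, 0x7D) = 0x82; 0x73 ⊕ 0x82 = 0xF1.
P4: S = E(K, 0x82) = 0xA1; 0x6F ⊕ 0xA1 = 0xCE.
Blocks that differ from the original plaintext: P1.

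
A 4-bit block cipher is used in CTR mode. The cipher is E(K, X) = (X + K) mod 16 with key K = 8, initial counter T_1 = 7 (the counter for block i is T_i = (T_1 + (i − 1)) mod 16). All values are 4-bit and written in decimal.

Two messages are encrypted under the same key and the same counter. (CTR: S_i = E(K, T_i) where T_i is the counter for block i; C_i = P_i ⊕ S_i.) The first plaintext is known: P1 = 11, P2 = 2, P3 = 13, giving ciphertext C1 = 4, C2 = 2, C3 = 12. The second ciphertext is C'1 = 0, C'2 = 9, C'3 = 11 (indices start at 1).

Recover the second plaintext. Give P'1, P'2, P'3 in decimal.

P'1 = 15, P'2 = 9, P'3 = 10

In CTR with a reused counter, both messages share the same keystream S_i, so C_i ⊕ C'_i = P_i ⊕ P'_i and thus P'_i = P_i ⊕ C_i ⊕ C'_i.
P'1: 11 ⊕ 4 ⊕ 0 = 15.
P'2: 2 ⊕ 2 ⊕ 9 = 9.
P'3: 13 ⊕ 12 ⊕ 11 = 10.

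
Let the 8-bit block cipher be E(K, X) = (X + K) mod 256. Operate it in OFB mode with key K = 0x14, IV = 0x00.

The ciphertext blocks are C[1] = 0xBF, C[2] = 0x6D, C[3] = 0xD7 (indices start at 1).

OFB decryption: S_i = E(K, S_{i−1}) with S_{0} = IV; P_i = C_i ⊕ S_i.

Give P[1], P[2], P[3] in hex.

P[1] = 0xAB, P[2] = 0x45, P[3] = 0xEB

P[1]: S = E(K, 0x00) = 0x14; 0xBF ⊕ 0x14 = 0xAB.
P[2]: S = E(K, 0x14) = 0x28; 0x6D ⊕ 0x28 = 0x45.
P[3]: S = E(K, 0x28) = 0x3C; 0xD7 ⊕ 0x3C = 0xEB.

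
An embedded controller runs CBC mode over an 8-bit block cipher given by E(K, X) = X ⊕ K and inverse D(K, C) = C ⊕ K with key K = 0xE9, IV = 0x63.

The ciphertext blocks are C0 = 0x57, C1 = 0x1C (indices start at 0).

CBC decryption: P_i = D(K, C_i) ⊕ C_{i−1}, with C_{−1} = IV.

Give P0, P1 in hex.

P0 = 0xDD, P1 = 0xA2

P0: D(K, 0x57) = 0xBE; 0xBE ⊕ 0x63 = 0xDD.
P1: D(K, 0x1C) = 0xF5; 0xF5 ⊕ 0x57 = 0xA2.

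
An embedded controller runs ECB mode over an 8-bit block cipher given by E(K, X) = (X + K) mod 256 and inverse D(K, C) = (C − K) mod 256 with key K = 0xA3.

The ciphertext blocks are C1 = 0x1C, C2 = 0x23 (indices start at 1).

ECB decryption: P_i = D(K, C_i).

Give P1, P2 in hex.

P1 = 0x79, P2 = 0x80

P1: D(K, 0x1C) = 0x79.
P2: D(K, 0x23) = 0x80.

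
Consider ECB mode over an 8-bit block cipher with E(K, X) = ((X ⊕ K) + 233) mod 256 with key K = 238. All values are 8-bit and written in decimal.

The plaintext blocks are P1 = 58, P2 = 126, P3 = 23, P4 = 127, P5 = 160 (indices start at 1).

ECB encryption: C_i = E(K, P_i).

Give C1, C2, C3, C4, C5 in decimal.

C1: E(K, 58) = 189.
C2: E(K, 126) = 121.
C3: E(K, 23) = 226.
C4: E(K, 127) = 122.
C5: E(K, 160) = 55.

C1 = 189, C2 = 121, C3 = 226, C4 = 122, C5 = 55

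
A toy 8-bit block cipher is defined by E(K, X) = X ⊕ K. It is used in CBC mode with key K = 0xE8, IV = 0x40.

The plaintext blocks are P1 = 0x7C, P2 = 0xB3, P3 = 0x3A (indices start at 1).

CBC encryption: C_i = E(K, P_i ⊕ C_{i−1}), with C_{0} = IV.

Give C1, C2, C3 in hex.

C1 = 0xD4, C2 = 0x8F, C3 = 0x5D

C1: P1 ⊕ 0x40 = 0x3C; E(K, 0x3C) = 0xD4.
C2: P2 ⊕ 0xD4 = 0x67; E(K, 0x67) = 0x8F.
C3: P3 ⊕ 0x8F = 0xB5; E(K, 0xB5) = 0x5D.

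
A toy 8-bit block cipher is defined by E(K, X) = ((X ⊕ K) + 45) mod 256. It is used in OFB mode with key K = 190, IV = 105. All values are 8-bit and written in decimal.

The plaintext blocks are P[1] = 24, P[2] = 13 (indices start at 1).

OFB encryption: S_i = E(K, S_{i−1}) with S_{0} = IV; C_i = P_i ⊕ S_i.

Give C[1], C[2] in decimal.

C[1] = 28, C[2] = 234

C[1]: S = E(K, 105) = 4; 24 ⊕ 4 = 28.
C[2]: S = E(K, 4) = 231; 13 ⊕ 231 = 234.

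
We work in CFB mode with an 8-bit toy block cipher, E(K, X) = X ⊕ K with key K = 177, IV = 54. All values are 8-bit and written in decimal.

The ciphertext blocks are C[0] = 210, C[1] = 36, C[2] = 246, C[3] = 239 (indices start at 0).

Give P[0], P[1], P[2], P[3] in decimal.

CFB decryption: P_i = C_i ⊕ E(K, C_{i−1}), with C_{−1} = IV.
P[0]: E(K, 54) = 135; 210 ⊕ 135 = 85.
P[1]: E(K, 210) = 99; 36 ⊕ 99 = 71.
P[2]: E(K, 36) = 149; 246 ⊕ 149 = 99.
P[3]: E(K, 246) = 71; 239 ⊕ 71 = 168.

P[0] = 85, P[1] = 71, P[2] = 99, P[3] = 168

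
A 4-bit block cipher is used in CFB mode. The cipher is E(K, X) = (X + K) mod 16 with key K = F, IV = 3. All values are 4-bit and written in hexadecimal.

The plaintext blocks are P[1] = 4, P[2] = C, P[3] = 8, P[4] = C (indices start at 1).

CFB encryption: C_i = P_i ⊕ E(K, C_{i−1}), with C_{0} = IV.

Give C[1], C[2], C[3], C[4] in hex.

C[1]: E(K, 3) = 2; 4 ⊕ 2 = 6.
C[2]: E(K, 6) = 5; C ⊕ 5 = 9.
C[3]: E(K, 9) = 8; 8 ⊕ 8 = 0.
C[4]: E(K, 0) = F; C ⊕ F = 3.

C[1] = 6, C[2] = 9, C[3] = 0, C[4] = 3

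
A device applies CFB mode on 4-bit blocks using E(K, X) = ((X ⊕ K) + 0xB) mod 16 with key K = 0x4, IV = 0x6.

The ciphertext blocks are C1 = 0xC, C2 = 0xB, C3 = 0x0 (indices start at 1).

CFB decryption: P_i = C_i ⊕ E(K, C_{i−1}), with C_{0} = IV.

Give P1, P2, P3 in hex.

P1: E(K, 0x6) = 0xD; 0xC ⊕ 0xD = 0x1.
P2: E(K, 0xC) = 0x3; 0xB ⊕ 0x3 = 0x8.
P3: E(K, 0xB) = 0xA; 0x0 ⊕ 0xA = 0xA.

P1 = 0x1, P2 = 0x8, P3 = 0xA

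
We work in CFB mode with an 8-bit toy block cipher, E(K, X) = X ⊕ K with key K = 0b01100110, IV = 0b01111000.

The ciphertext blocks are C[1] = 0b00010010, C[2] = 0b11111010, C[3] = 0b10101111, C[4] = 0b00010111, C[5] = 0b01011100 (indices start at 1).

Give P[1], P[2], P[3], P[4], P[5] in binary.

CFB decryption: P_i = C_i ⊕ E(K, C_{i−1}), with C_{0} = IV.
P[1]: E(K, 0b01111000) = 0b00011110; 0b00010010 ⊕ 0b00011110 = 0b00001100.
P[2]: E(K, 0b00010010) = 0b01110100; 0b11111010 ⊕ 0b01110100 = 0b10001110.
P[3]: E(K, 0b11111010) = 0b10011100; 0b10101111 ⊕ 0b10011100 = 0b00110011.
P[4]: E(K, 0b10101111) = 0b11001001; 0b00010111 ⊕ 0b11001001 = 0b11011110.
P[5]: E(K, 0b00010111) = 0b01110001; 0b01011100 ⊕ 0b01110001 = 0b00101101.

P[1] = 0b00001100, P[2] = 0b10001110, P[3] = 0b00110011, P[4] = 0b11011110, P[5] = 0b00101101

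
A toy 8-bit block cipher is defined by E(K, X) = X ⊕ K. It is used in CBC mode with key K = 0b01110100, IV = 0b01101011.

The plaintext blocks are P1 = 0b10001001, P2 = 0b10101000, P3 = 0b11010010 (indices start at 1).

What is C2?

CBC encryption: C_i = E(K, P_i ⊕ C_{i−1}), with C_{0} = IV.
C1: P1 ⊕ 0b01101011 = 0b11100010; E(K, 0b11100010) = 0b10010110.
C2: P2 ⊕ 0b10010110 = 0b00111110; E(K, 0b00111110) = 0b01001010.

C2 = 0b01001010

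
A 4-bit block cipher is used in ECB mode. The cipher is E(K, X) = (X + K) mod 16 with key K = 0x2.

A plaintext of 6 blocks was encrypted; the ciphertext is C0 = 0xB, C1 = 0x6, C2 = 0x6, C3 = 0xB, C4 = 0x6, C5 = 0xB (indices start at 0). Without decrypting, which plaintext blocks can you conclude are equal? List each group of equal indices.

P0 = P3 = P5; P1 = P2 = P4

ECB encrypts each block independently with the same key, so equal ciphertext blocks imply equal plaintext blocks.
C0 = C3 = C5 = 0xB, so P0 = P3 = P5.
C1 = C2 = C4 = 0x6, so P1 = P2 = P4.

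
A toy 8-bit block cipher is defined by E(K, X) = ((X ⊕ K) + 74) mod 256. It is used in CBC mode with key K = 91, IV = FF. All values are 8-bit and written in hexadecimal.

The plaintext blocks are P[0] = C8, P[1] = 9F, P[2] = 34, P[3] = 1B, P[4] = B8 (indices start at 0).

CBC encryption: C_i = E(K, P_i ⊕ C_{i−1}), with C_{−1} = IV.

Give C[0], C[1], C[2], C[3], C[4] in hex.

C[0] = 1A, C[1] = 88, C[2] = A1, C[3] = 9F, C[4] = 2A

C[0]: P[0] ⊕ FF = 37; E(K, 37) = 1A.
C[1]: P[1] ⊕ 1A = 85; E(K, 85) = 88.
C[2]: P[2] ⊕ 88 = BC; E(K, BC) = A1.
C[3]: P[3] ⊕ A1 = BA; E(K, BA) = 9F.
C[4]: P[4] ⊕ 9F = 27; E(K, 27) = 2A.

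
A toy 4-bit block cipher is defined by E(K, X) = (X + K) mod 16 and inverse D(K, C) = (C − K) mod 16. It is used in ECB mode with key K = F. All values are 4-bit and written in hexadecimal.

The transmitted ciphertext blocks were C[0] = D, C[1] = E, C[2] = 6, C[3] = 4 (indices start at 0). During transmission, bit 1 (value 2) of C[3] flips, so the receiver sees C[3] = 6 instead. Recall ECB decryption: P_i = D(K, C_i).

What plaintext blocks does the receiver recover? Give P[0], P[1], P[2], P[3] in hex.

P[0] = E, P[1] = F, P[2] = 7, P[3] = 7

Only C[3] changed, to 6. In ECB, a change in C_i affects only P_i. Decrypting the received ciphertext:
P[0]: D(K, D) = E.
P[1]: D(K, E) = F.
P[2]: D(K, 6) = 7.
P[3]: D(K, 6) = 7.
Blocks that differ from the original plaintext: P[3].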